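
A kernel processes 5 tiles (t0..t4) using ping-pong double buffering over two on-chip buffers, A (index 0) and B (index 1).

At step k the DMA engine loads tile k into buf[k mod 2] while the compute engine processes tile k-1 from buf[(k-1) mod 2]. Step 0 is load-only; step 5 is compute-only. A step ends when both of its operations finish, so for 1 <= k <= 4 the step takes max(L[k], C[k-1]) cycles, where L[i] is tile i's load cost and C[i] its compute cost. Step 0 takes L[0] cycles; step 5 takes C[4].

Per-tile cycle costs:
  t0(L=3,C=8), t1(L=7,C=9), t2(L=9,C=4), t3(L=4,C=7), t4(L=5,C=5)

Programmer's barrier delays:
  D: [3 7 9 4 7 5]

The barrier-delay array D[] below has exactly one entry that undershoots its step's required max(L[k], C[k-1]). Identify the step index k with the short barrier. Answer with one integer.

[0] required=L[0]=3=3 vs D=3 ok
[1] required=max(L[1]=7,C[0]=8)=8 vs D=7 SHORT
[2] required=max(L[2]=9,C[1]=9)=9 vs D=9 ok
[3] required=max(L[3]=4,C[2]=4)=4 vs D=4 ok
[4] required=max(L[4]=5,C[3]=7)=7 vs D=7 ok
[5] required=C[4]=5=5 vs D=5 ok

hazard at step 1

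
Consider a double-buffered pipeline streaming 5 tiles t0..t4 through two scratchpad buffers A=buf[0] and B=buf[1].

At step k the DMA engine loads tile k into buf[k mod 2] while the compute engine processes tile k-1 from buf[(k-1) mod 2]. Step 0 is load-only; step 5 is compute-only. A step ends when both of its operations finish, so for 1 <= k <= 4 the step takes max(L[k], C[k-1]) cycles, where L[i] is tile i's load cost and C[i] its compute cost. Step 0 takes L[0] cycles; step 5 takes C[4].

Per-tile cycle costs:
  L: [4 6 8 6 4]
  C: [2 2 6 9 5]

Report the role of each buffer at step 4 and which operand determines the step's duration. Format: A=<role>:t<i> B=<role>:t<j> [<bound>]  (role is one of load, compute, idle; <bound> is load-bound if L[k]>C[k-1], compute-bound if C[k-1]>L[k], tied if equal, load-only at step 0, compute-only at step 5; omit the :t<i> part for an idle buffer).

step 4: A=load:t4 B=compute:t3 [compute-bound]

step 0: L[0]=4 → dur=4, Σ=4 | A=load:t0 B=idle [load-only]
step 1: L[1]=6 C[0]=2 → dur=6, Σ=10 | A=compute:t0 B=load:t1 [load-bound]
step 2: L[2]=8 C[1]=2 → dur=8, Σ=18 | A=load:t2 B=compute:t1 [load-bound]
step 3: L[3]=6 C[2]=6 → dur=6, Σ=24 | A=compute:t2 B=load:t3 [tied]
step 4: L[4]=4 C[3]=9 → dur=9, Σ=33 | A=load:t4 B=compute:t3 [compute-bound]
step 5: C[4]=5 → dur=5, Σ=38 | A=compute:t4 B=idle [compute-only]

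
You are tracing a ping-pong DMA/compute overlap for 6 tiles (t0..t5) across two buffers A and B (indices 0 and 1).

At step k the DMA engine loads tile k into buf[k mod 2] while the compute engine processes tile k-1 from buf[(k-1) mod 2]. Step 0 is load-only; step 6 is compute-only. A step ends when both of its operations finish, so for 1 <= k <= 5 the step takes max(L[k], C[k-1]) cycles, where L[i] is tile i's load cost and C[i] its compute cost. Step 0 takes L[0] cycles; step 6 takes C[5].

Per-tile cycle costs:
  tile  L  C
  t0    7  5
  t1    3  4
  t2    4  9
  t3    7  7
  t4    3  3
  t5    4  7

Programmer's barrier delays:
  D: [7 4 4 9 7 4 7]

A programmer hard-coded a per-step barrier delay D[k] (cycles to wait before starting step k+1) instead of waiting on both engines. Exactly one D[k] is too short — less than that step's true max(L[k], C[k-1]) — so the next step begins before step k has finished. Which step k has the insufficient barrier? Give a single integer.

step 0: need L[0]=7 = 7; D[0]=7 ok
step 1: need max(L[1]=3,C[0]=5) = 5; D[1]=4 SHORT
step 2: need max(L[2]=4,C[1]=4) = 4; D[2]=4 ok
step 3: need max(L[3]=7,C[2]=9) = 9; D[3]=9 ok
step 4: need max(L[4]=3,C[3]=7) = 7; D[4]=7 ok
step 5: need max(L[5]=4,C[4]=3) = 4; D[5]=4 ok
step 6: need C[5]=7 = 7; D[6]=7 ok

hazard at step 1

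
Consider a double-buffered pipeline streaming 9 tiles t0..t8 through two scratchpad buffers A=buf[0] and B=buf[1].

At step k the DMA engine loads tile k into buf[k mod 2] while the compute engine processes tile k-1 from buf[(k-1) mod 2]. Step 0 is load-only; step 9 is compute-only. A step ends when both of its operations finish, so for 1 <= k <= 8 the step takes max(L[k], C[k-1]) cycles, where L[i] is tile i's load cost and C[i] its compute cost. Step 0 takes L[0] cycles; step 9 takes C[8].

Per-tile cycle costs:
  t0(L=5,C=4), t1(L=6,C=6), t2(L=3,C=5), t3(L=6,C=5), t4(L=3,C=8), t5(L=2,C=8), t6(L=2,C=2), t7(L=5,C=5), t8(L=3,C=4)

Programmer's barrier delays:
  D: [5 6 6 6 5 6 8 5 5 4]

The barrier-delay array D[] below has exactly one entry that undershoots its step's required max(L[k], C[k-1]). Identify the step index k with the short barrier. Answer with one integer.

k=0 barrier L[0]=5→5c, D[0]=5 ok
k=1 barrier max(L[1]=6,C[0]=4)→6c, D[1]=6 ok
k=2 barrier max(L[2]=3,C[1]=6)→6c, D[2]=6 ok
k=3 barrier max(L[3]=6,C[2]=5)→6c, D[3]=6 ok
k=4 barrier max(L[4]=3,C[3]=5)→5c, D[4]=5 ok
k=5 barrier max(L[5]=2,C[4]=8)→8c, D[5]=6 SHORT
k=6 barrier max(L[6]=2,C[5]=8)→8c, D[6]=8 ok
k=7 barrier max(L[7]=5,C[6]=2)→5c, D[7]=5 ok
k=8 barrier max(L[8]=3,C[7]=5)→5c, D[8]=5 ok
k=9 barrier C[8]=4→4c, D[9]=4 ok

hazard at step 5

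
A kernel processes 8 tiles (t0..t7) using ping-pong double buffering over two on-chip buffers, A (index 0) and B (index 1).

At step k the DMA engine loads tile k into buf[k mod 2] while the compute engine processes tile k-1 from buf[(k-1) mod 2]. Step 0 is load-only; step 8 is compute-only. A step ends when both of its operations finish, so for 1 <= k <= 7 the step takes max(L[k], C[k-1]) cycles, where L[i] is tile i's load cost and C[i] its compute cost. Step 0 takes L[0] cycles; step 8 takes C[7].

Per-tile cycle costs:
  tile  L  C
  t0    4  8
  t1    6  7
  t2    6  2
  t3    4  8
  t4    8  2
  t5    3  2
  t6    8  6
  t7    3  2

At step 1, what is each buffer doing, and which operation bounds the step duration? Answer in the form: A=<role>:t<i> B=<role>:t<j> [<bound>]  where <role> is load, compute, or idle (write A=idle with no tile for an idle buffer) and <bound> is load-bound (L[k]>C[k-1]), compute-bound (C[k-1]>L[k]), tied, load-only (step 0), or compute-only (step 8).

step 1: A=compute:t0 B=load:t1 [compute-bound]

k=0 load=t0/4c comp=- wait=4 total=4
k=1 load=t1/6c comp=t0/8c wait=8 total=12
k=2 load=t2/6c comp=t1/7c wait=7 total=19
k=3 load=t3/4c comp=t2/2c wait=4 total=23
k=4 load=t4/8c comp=t3/8c wait=8 total=31
k=5 load=t5/3c comp=t4/2c wait=3 total=34
k=6 load=t6/8c comp=t5/2c wait=8 total=42
k=7 load=t7/3c comp=t6/6c wait=6 total=48
k=8 load=- comp=t7/2c wait=2 total=50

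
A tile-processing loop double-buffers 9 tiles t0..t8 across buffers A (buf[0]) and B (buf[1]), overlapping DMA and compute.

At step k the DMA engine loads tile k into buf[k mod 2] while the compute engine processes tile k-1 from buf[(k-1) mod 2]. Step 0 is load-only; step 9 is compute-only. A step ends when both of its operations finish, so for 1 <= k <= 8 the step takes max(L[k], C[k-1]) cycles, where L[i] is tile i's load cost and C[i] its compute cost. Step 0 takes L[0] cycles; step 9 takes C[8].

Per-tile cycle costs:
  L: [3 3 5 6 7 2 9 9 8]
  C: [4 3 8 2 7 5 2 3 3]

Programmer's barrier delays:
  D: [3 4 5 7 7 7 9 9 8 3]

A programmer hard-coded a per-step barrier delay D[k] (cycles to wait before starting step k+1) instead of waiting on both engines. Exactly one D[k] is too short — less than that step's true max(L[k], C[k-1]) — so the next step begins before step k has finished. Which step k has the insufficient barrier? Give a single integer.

step 0: need L[0]=3 = 3; D[0]=3 ok
step 1: need max(L[1]=3,C[0]=4) = 4; D[1]=4 ok
step 2: need max(L[2]=5,C[1]=3) = 5; D[2]=5 ok
step 3: need max(L[3]=6,C[2]=8) = 8; D[3]=7 SHORT
step 4: need max(L[4]=7,C[3]=2) = 7; D[4]=7 ok
step 5: need max(L[5]=2,C[4]=7) = 7; D[5]=7 ok
step 6: need max(L[6]=9,C[5]=5) = 9; D[6]=9 ok
step 7: need max(L[7]=9,C[6]=2) = 9; D[7]=9 ok
step 8: need max(L[8]=8,C[7]=3) = 8; D[8]=8 ok
step 9: need C[8]=3 = 3; D[9]=3 ok

hazard at step 3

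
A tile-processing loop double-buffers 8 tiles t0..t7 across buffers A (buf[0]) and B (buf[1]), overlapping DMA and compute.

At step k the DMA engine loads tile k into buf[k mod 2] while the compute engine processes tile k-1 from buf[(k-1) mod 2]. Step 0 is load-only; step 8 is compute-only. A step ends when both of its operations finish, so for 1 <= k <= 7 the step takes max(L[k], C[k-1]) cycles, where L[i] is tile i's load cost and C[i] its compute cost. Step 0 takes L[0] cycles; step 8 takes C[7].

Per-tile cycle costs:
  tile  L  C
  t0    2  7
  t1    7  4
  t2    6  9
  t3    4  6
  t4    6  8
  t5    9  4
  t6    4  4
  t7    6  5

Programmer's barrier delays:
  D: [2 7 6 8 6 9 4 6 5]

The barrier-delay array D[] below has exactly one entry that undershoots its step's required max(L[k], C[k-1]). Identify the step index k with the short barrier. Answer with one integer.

hazard at step 3

step 0: need L[0]=2 = 2; D[0]=2 ok
step 1: need max(L[1]=7,C[0]=7) = 7; D[1]=7 ok
step 2: need max(L[2]=6,C[1]=4) = 6; D[2]=6 ok
step 3: need max(L[3]=4,C[2]=9) = 9; D[3]=8 SHORT
step 4: need max(L[4]=6,C[3]=6) = 6; D[4]=6 ok
step 5: need max(L[5]=9,C[4]=8) = 9; D[5]=9 ok
step 6: need max(L[6]=4,C[5]=4) = 4; D[6]=4 ok
step 7: need max(L[7]=6,C[6]=4) = 6; D[7]=6 ok
step 8: need C[7]=5 = 5; D[8]=5 ok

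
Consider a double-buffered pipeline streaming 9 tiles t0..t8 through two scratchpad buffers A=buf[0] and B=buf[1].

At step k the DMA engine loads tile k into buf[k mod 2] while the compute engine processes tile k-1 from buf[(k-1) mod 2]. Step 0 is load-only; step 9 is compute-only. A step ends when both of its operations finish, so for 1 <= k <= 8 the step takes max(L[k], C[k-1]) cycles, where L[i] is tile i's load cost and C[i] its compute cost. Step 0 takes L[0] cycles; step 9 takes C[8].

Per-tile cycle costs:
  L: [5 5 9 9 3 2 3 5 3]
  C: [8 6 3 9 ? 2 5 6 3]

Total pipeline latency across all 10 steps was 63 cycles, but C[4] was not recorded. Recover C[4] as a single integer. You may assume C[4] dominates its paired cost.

C[4] = 6

step 0 → dur = L[0]=5 = 5
step 1 → dur = max(L[1]=5, C[0]=8) = 8
step 2 → dur = max(L[2]=9, C[1]=6) = 9
step 3 → dur = max(L[3]=9, C[2]=3) = 9
step 4 → dur = max(L[4]=3, C[3]=9) = 9
step 5 → dur = max(L[5]=2, C[4]=?) = C[4]  (unknown; binding)
step 6 → dur = max(L[6]=3, C[5]=2) = 3
step 7 → dur = max(L[7]=5, C[6]=5) = 5
step 8 → dur = max(L[8]=3, C[7]=6) = 6
step 9 → dur = C[8]=3 = 3
sum of known step durations = 57
dur[5] = total - known = 63 - 57 = 6
C[4] is the binding max in step 5, so C[4] = dur[5] = 6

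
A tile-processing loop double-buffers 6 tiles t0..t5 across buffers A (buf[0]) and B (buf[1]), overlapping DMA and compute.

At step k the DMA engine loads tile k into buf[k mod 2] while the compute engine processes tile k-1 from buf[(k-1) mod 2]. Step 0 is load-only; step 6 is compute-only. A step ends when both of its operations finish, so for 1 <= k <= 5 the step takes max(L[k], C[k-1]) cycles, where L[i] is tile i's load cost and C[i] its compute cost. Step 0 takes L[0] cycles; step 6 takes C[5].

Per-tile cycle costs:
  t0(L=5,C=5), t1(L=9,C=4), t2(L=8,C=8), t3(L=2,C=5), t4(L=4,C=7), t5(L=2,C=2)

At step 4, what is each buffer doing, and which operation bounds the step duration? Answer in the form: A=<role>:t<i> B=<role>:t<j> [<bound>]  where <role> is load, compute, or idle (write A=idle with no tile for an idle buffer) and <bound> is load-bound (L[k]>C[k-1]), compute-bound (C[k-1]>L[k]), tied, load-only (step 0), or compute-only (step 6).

step 4: A=load:t4 B=compute:t3 [compute-bound]

k=0 load=t0/5c comp=- wait=5 total=5
k=1 load=t1/9c comp=t0/5c wait=9 total=14
k=2 load=t2/8c comp=t1/4c wait=8 total=22
k=3 load=t3/2c comp=t2/8c wait=8 total=30
k=4 load=t4/4c comp=t3/5c wait=5 total=35
k=5 load=t5/2c comp=t4/7c wait=7 total=42
k=6 load=- comp=t5/2c wait=2 total=44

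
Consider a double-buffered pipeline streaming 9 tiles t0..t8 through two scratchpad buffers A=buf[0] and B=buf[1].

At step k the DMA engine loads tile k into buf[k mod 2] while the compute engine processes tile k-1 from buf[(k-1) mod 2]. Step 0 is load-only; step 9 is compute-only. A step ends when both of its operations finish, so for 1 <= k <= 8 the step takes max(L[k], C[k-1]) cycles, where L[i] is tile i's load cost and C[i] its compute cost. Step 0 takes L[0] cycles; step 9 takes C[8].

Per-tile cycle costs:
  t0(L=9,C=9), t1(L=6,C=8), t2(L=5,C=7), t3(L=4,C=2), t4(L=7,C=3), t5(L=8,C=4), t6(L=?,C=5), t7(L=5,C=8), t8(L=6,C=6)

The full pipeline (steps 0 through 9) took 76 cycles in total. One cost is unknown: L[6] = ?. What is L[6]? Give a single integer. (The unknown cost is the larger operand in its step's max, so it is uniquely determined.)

L[6] = 9

step 0 = dur = L[0]=9 = 9
step 1 = dur = max(L[1]=6, C[0]=9) = 9
step 2 = dur = max(L[2]=5, C[1]=8) = 8
step 3 = dur = max(L[3]=4, C[2]=7) = 7
step 4 = dur = max(L[4]=7, C[3]=2) = 7
step 5 = dur = max(L[5]=8, C[4]=3) = 8
step 6 = dur = max(L[6]=?, C[5]=4) = L[6]  (unknown; binding)
step 7 = dur = max(L[7]=5, C[6]=5) = 5
step 8 = dur = max(L[8]=6, C[7]=8) = 8
step 9 = dur = C[8]=6 = 6
sum of known step durations = 67
dur[6] = total - known = 76 - 67 = 9
L[6] is the binding max in step 6, so L[6] = dur[6] = 9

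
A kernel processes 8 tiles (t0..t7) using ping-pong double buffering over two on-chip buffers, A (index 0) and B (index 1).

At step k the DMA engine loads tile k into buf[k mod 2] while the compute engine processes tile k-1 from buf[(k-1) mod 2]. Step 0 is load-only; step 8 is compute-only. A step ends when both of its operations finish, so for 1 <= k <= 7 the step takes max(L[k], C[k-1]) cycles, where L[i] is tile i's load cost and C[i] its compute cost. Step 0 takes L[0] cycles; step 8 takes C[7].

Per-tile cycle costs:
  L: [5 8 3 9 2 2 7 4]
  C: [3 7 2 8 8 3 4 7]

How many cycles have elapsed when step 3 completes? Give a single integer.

end_cycle[3] = 29

  0. 5=5c; end=5; A:t0 B:-
  1. max(8,3)=8c; end=13; A:t0 B:t1
  2. max(3,7)=7c; end=20; A:t2 B:t1
  3. max(9,2)=9c; end=29; A:t2 B:t3
  4. max(2,8)=8c; end=37; A:t4 B:t3
  5. max(2,8)=8c; end=45; A:t4 B:t5
  6. max(7,3)=7c; end=52; A:t6 B:t5
  7. max(4,4)=4c; end=56; A:t6 B:t7
  8. 7=7c; end=63; A:t6 B:t7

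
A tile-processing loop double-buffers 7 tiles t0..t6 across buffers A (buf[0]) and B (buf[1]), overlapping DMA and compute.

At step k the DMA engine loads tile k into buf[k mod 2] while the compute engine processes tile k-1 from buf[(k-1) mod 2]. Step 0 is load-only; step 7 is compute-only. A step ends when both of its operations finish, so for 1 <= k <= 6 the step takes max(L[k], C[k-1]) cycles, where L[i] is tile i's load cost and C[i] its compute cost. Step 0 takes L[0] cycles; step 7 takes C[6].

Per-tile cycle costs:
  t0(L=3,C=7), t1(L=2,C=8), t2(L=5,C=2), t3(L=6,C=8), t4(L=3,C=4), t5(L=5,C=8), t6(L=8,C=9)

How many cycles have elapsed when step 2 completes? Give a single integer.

end_cycle[2] = 18

[0] DMA t0→A (3c) ∥ CU idle ⇒ 3c, clock 3
[1] DMA t1→B (2c) ∥ CU A:t0 (7c) ⇒ 7c, clock 10
[2] DMA t2→A (5c) ∥ CU B:t1 (8c) ⇒ 8c, clock 18
[3] DMA t3→B (6c) ∥ CU A:t2 (2c) ⇒ 6c, clock 24
[4] DMA t4→A (3c) ∥ CU B:t3 (8c) ⇒ 8c, clock 32
[5] DMA t5→B (5c) ∥ CU A:t4 (4c) ⇒ 5c, clock 37
[6] DMA t6→A (8c) ∥ CU B:t5 (8c) ⇒ 8c, clock 45
[7] DMA idle ∥ CU A:t6 (9c) ⇒ 9c, clock 54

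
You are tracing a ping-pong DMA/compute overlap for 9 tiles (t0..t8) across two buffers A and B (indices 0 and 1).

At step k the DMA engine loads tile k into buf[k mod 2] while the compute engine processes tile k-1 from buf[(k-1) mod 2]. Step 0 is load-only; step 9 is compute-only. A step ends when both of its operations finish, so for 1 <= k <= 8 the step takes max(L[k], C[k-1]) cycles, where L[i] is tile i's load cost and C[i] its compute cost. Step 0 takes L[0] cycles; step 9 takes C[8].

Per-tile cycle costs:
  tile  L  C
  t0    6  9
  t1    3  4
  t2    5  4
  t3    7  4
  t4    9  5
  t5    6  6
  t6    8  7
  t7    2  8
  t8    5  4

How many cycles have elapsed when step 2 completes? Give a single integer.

end_cycle[2] = 20

step 0: L[0]=6 → dur=6, Σ=6 | A=load:t0 B=idle [load-only]
step 1: L[1]=3 C[0]=9 → dur=9, Σ=15 | A=compute:t0 B=load:t1 [compute-bound]
step 2: L[2]=5 C[1]=4 → dur=5, Σ=20 | A=load:t2 B=compute:t1 [load-bound]
step 3: L[3]=7 C[2]=4 → dur=7, Σ=27 | A=compute:t2 B=load:t3 [load-bound]
step 4: L[4]=9 C[3]=4 → dur=9, Σ=36 | A=load:t4 B=compute:t3 [load-bound]
step 5: L[5]=6 C[4]=5 → dur=6, Σ=42 | A=compute:t4 B=load:t5 [load-bound]
step 6: L[6]=8 C[5]=6 → dur=8, Σ=50 | A=load:t6 B=compute:t5 [load-bound]
step 7: L[7]=2 C[6]=7 → dur=7, Σ=57 | A=compute:t6 B=load:t7 [compute-bound]
step 8: L[8]=5 C[7]=8 → dur=8, Σ=65 | A=load:t8 B=compute:t7 [compute-bound]
step 9: C[8]=4 → dur=4, Σ=69 | A=compute:t8 B=idle [compute-only]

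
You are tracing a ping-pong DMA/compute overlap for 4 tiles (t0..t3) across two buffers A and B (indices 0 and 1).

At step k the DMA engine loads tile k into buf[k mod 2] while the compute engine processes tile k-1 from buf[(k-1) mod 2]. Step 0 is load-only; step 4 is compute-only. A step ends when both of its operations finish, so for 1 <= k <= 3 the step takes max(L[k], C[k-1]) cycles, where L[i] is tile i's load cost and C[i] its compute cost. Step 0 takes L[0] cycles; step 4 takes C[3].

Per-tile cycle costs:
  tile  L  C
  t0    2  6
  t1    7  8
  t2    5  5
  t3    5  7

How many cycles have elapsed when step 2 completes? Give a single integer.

step 0: L[0]=2 → dur=2, Σ=2 | A=load:t0 B=idle [load-only]
step 1: L[1]=7 C[0]=6 → dur=7, Σ=9 | A=compute:t0 B=load:t1 [load-bound]
step 2: L[2]=5 C[1]=8 → dur=8, Σ=17 | A=load:t2 B=compute:t1 [compute-bound]
step 3: L[3]=5 C[2]=5 → dur=5, Σ=22 | A=compute:t2 B=load:t3 [tied]
step 4: C[3]=7 → dur=7, Σ=29 | A=idle B=compute:t3 [compute-only]

end_cycle[2] = 17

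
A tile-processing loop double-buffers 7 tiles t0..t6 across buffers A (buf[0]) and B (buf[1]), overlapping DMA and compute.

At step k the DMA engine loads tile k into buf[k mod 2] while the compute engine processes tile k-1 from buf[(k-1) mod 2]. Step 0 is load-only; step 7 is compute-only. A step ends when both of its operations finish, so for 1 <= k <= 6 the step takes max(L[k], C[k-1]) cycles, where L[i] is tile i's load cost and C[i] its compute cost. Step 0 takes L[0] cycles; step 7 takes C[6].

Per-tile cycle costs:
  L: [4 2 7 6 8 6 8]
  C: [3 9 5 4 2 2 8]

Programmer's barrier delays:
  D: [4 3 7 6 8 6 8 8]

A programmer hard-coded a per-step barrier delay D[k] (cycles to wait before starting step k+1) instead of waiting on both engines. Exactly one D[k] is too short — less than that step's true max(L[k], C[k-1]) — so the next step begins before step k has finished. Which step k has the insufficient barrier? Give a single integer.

k=0 barrier L[0]=4→4c, D[0]=4 ok
k=1 barrier max(L[1]=2,C[0]=3)→3c, D[1]=3 ok
k=2 barrier max(L[2]=7,C[1]=9)→9c, D[2]=7 SHORT
k=3 barrier max(L[3]=6,C[2]=5)→6c, D[3]=6 ok
k=4 barrier max(L[4]=8,C[3]=4)→8c, D[4]=8 ok
k=5 barrier max(L[5]=6,C[4]=2)→6c, D[5]=6 ok
k=6 barrier max(L[6]=8,C[5]=2)→8c, D[6]=8 ok
k=7 barrier C[6]=8→8c, D[7]=8 ok

hazard at step 2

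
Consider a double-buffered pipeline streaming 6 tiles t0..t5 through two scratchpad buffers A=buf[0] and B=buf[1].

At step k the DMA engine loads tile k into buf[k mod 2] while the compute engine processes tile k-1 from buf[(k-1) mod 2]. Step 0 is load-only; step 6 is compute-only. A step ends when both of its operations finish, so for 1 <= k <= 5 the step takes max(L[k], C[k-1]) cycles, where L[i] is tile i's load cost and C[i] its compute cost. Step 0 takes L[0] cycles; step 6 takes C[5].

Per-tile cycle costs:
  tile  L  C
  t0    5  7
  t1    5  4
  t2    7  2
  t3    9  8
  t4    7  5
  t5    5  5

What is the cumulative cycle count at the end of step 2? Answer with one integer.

step 0: L[0]=5 → dur=5, Σ=5 | A=load:t0 B=idle [load-only]
step 1: L[1]=5 C[0]=7 → dur=7, Σ=12 | A=compute:t0 B=load:t1 [compute-bound]
step 2: L[2]=7 C[1]=4 → dur=7, Σ=19 | A=load:t2 B=compute:t1 [load-bound]
step 3: L[3]=9 C[2]=2 → dur=9, Σ=28 | A=compute:t2 B=load:t3 [load-bound]
step 4: L[4]=7 C[3]=8 → dur=8, Σ=36 | A=load:t4 B=compute:t3 [compute-bound]
step 5: L[5]=5 C[4]=5 → dur=5, Σ=41 | A=compute:t4 B=load:t5 [tied]
step 6: C[5]=5 → dur=5, Σ=46 | A=idle B=compute:t5 [compute-only]

end_cycle[2] = 19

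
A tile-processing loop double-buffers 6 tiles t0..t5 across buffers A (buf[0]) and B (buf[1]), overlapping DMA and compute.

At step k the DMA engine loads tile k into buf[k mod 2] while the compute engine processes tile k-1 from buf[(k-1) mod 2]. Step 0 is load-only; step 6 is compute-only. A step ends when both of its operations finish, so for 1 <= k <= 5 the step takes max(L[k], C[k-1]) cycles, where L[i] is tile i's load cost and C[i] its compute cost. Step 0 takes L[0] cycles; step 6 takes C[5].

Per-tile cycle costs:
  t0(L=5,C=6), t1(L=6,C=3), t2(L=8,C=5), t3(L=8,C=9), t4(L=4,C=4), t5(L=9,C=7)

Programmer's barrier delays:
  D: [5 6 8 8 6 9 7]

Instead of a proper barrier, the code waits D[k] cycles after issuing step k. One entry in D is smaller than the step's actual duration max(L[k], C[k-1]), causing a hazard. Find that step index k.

hazard at step 4

step 0: need L[0]=5 = 5; D[0]=5 ok
step 1: need max(L[1]=6,C[0]=6) = 6; D[1]=6 ok
step 2: need max(L[2]=8,C[1]=3) = 8; D[2]=8 ok
step 3: need max(L[3]=8,C[2]=5) = 8; D[3]=8 ok
step 4: need max(L[4]=4,C[3]=9) = 9; D[4]=6 SHORT
step 5: need max(L[5]=9,C[4]=4) = 9; D[5]=9 ok
step 6: need C[5]=7 = 7; D[6]=7 ok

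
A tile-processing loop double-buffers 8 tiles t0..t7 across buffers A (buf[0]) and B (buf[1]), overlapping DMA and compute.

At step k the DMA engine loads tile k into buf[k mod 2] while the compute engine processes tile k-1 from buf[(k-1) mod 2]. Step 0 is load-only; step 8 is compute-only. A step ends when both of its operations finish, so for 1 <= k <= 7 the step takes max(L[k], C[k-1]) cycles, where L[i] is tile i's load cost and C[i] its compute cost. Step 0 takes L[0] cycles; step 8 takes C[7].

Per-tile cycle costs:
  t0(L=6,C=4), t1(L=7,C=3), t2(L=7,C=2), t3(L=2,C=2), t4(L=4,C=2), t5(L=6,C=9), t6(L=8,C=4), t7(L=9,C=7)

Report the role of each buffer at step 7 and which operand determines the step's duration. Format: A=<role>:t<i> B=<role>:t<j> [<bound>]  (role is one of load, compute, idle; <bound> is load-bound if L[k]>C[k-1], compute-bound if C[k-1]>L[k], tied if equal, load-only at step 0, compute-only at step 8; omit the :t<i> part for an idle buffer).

step 7: A=compute:t6 B=load:t7 [load-bound]

[0] DMA t0→A (6c) ∥ CU idle ⇒ 6c, clock 6
[1] DMA t1→B (7c) ∥ CU A:t0 (4c) ⇒ 7c, clock 13
[2] DMA t2→A (7c) ∥ CU B:t1 (3c) ⇒ 7c, clock 20
[3] DMA t3→B (2c) ∥ CU A:t2 (2c) ⇒ 2c, clock 22
[4] DMA t4→A (4c) ∥ CU B:t3 (2c) ⇒ 4c, clock 26
[5] DMA t5→B (6c) ∥ CU A:t4 (2c) ⇒ 6c, clock 32
[6] DMA t6→A (8c) ∥ CU B:t5 (9c) ⇒ 9c, clock 41
[7] DMA t7→B (9c) ∥ CU A:t6 (4c) ⇒ 9c, clock 50
[8] DMA idle ∥ CU B:t7 (7c) ⇒ 7c, clock 57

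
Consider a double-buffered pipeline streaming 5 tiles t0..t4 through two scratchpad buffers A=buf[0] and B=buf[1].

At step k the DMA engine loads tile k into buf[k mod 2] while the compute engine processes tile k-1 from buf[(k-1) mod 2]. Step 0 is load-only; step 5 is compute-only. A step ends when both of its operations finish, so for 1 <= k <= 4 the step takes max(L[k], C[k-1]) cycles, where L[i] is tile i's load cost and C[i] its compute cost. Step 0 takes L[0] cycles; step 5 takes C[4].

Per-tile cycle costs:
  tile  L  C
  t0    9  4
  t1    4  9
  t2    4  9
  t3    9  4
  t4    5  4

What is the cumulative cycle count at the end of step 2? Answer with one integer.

end_cycle[2] = 22

[0] DMA t0→A (9c) ∥ CU idle ⇒ 9c, clock 9
[1] DMA t1→B (4c) ∥ CU A:t0 (4c) ⇒ 4c, clock 13
[2] DMA t2→A (4c) ∥ CU B:t1 (9c) ⇒ 9c, clock 22
[3] DMA t3→B (9c) ∥ CU A:t2 (9c) ⇒ 9c, clock 31
[4] DMA t4→A (5c) ∥ CU B:t3 (4c) ⇒ 5c, clock 36
[5] DMA idle ∥ CU A:t4 (4c) ⇒ 4c, clock 40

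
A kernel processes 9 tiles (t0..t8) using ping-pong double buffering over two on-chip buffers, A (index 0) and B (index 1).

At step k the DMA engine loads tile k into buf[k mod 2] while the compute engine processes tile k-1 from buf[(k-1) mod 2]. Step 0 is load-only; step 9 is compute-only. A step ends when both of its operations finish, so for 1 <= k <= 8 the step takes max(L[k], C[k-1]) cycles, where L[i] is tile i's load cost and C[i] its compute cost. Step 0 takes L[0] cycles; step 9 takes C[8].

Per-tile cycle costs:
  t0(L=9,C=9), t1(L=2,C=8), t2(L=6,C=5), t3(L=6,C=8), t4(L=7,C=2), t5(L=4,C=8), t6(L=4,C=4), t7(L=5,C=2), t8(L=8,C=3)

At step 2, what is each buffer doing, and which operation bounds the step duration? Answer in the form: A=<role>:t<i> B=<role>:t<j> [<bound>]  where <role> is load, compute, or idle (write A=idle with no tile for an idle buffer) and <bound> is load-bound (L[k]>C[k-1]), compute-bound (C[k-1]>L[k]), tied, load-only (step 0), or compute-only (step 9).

step 0: L[0]=9 → dur=9, Σ=9 | A=load:t0 B=idle [load-only]
step 1: L[1]=2 C[0]=9 → dur=9, Σ=18 | A=compute:t0 B=load:t1 [compute-bound]
step 2: L[2]=6 C[1]=8 → dur=8, Σ=26 | A=load:t2 B=compute:t1 [compute-bound]
step 3: L[3]=6 C[2]=5 → dur=6, Σ=32 | A=compute:t2 B=load:t3 [load-bound]
step 4: L[4]=7 C[3]=8 → dur=8, Σ=40 | A=load:t4 B=compute:t3 [compute-bound]
step 5: L[5]=4 C[4]=2 → dur=4, Σ=44 | A=compute:t4 B=load:t5 [load-bound]
step 6: L[6]=4 C[5]=8 → dur=8, Σ=52 | A=load:t6 B=compute:t5 [compute-bound]
step 7: L[7]=5 C[6]=4 → dur=5, Σ=57 | A=compute:t6 B=load:t7 [load-bound]
step 8: L[8]=8 C[7]=2 → dur=8, Σ=65 | A=load:t8 B=compute:t7 [load-bound]
step 9: C[8]=3 → dur=3, Σ=68 | A=compute:t8 B=idle [compute-only]

step 2: A=load:t2 B=compute:t1 [compute-bound]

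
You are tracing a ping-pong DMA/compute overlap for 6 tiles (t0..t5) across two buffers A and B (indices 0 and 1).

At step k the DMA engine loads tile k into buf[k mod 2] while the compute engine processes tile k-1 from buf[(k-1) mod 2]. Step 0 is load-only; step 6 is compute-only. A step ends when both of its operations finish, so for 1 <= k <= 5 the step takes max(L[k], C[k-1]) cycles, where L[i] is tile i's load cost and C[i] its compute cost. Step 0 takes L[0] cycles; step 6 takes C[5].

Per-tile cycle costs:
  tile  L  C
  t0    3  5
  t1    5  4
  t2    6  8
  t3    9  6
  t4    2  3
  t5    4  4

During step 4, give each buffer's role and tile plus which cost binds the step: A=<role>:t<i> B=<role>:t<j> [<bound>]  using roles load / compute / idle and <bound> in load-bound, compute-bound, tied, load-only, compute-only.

step 4: A=load:t4 B=compute:t3 [compute-bound]

[0] DMA t0→A (3c) ∥ CU idle ⇒ 3c, clock 3
[1] DMA t1→B (5c) ∥ CU A:t0 (5c) ⇒ 5c, clock 8
[2] DMA t2→A (6c) ∥ CU B:t1 (4c) ⇒ 6c, clock 14
[3] DMA t3→B (9c) ∥ CU A:t2 (8c) ⇒ 9c, clock 23
[4] DMA t4→A (2c) ∥ CU B:t3 (6c) ⇒ 6c, clock 29
[5] DMA t5→B (4c) ∥ CU A:t4 (3c) ⇒ 4c, clock 33
[6] DMA idle ∥ CU B:t5 (4c) ⇒ 4c, clock 37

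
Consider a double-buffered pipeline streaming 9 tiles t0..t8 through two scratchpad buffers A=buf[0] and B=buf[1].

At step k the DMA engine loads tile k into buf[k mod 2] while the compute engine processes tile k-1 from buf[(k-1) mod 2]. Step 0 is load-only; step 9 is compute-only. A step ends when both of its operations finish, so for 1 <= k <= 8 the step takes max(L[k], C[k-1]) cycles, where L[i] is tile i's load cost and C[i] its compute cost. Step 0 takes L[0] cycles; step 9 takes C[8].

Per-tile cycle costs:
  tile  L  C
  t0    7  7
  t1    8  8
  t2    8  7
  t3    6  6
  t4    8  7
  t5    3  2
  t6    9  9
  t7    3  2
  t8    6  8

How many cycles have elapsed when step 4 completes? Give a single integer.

[0] DMA t0→A (7c) ∥ CU idle ⇒ 7c, clock 7
[1] DMA t1→B (8c) ∥ CU A:t0 (7c) ⇒ 8c, clock 15
[2] DMA t2→A (8c) ∥ CU B:t1 (8c) ⇒ 8c, clock 23
[3] DMA t3→B (6c) ∥ CU A:t2 (7c) ⇒ 7c, clock 30
[4] DMA t4→A (8c) ∥ CU B:t3 (6c) ⇒ 8c, clock 38
[5] DMA t5→B (3c) ∥ CU A:t4 (7c) ⇒ 7c, clock 45
[6] DMA t6→A (9c) ∥ CU B:t5 (2c) ⇒ 9c, clock 54
[7] DMA t7→B (3c) ∥ CU A:t6 (9c) ⇒ 9c, clock 63
[8] DMA t8→A (6c) ∥ CU B:t7 (2c) ⇒ 6c, clock 69
[9] DMA idle ∥ CU A:t8 (8c) ⇒ 8c, clock 77

end_cycle[4] = 38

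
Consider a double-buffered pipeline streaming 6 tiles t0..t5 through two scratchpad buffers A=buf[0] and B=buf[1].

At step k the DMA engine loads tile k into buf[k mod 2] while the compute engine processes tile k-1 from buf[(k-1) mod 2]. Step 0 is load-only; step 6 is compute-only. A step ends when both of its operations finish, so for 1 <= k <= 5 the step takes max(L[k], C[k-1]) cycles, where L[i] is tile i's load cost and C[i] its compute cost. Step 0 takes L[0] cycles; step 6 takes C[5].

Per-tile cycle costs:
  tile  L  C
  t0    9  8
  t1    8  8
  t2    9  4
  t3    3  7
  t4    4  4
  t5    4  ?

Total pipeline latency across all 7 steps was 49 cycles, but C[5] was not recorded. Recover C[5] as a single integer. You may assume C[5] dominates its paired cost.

step 0 → dur = L[0]=9 = 9
step 1 → dur = max(L[1]=8, C[0]=8) = 8
step 2 → dur = max(L[2]=9, C[1]=8) = 9
step 3 → dur = max(L[3]=3, C[2]=4) = 4
step 4 → dur = max(L[4]=4, C[3]=7) = 7
step 5 → dur = max(L[5]=4, C[4]=4) = 4
step 6 → dur = C[5]=? = C[5]  (unknown; binding)
sum of known step durations = 41
dur[6] = total - known = 49 - 41 = 8
C[5] is the binding max in step 6, so C[5] = dur[6] = 8

C[5] = 8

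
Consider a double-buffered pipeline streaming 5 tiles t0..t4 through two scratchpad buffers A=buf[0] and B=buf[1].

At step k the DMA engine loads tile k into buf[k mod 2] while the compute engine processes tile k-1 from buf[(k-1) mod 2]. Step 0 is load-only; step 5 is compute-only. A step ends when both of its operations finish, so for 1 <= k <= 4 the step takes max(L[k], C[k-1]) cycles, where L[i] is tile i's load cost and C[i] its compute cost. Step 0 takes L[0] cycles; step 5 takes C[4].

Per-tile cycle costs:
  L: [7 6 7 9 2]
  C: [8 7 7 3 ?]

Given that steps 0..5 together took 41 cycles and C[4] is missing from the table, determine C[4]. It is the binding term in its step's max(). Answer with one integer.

step 0: dur = L[0]=7 = 7
step 1: dur = max(L[1]=6, C[0]=8) = 8
step 2: dur = max(L[2]=7, C[1]=7) = 7
step 3: dur = max(L[3]=9, C[2]=7) = 9
step 4: dur = max(L[4]=2, C[3]=3) = 3
step 5: dur = C[4]=? = C[4]  (unknown; binding)
sum of known step durations = 34
dur[5] = total - known = 41 - 34 = 7
C[4] is the binding max in step 5, so C[4] = dur[5] = 7

C[4] = 7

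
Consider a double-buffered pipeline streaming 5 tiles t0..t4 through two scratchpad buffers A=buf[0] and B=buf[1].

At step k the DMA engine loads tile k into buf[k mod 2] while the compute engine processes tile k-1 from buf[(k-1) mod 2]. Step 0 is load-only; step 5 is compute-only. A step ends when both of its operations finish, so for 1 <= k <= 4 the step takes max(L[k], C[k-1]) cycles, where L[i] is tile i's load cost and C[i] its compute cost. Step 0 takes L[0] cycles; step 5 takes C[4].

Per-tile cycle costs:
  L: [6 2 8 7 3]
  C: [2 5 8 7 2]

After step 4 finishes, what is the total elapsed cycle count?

end_cycle[4] = 31

step 0: L[0]=6 → dur=6, Σ=6 | A=load:t0 B=idle [load-only]
step 1: L[1]=2 C[0]=2 → dur=2, Σ=8 | A=compute:t0 B=load:t1 [tied]
step 2: L[2]=8 C[1]=5 → dur=8, Σ=16 | A=load:t2 B=compute:t1 [load-bound]
step 3: L[3]=7 C[2]=8 → dur=8, Σ=24 | A=compute:t2 B=load:t3 [compute-bound]
step 4: L[4]=3 C[3]=7 → dur=7, Σ=31 | A=load:t4 B=compute:t3 [compute-bound]
step 5: C[4]=2 → dur=2, Σ=33 | A=compute:t4 B=idle [compute-only]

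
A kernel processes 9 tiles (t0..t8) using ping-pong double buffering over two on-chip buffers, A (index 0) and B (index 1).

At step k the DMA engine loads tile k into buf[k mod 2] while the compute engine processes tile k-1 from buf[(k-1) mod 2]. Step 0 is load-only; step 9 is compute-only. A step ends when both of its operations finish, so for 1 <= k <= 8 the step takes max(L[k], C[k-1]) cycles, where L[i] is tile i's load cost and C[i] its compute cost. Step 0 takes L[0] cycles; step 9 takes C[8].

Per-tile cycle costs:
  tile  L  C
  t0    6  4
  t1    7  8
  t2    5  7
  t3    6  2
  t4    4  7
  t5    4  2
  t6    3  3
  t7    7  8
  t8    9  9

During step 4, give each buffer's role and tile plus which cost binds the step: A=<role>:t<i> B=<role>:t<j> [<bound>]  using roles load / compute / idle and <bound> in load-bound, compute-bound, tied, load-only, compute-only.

step 0: L[0]=6 → dur=6, Σ=6 | A=load:t0 B=idle [load-only]
step 1: L[1]=7 C[0]=4 → dur=7, Σ=13 | A=compute:t0 B=load:t1 [load-bound]
step 2: L[2]=5 C[1]=8 → dur=8, Σ=21 | A=load:t2 B=compute:t1 [compute-bound]
step 3: L[3]=6 C[2]=7 → dur=7, Σ=28 | A=compute:t2 B=load:t3 [compute-bound]
step 4: L[4]=4 C[3]=2 → dur=4, Σ=32 | A=load:t4 B=compute:t3 [load-bound]
step 5: L[5]=4 C[4]=7 → dur=7, Σ=39 | A=compute:t4 B=load:t5 [compute-bound]
step 6: L[6]=3 C[5]=2 → dur=3, Σ=42 | A=load:t6 B=compute:t5 [load-bound]
step 7: L[7]=7 C[6]=3 → dur=7, Σ=49 | A=compute:t6 B=load:t7 [load-bound]
step 8: L[8]=9 C[7]=8 → dur=9, Σ=58 | A=load:t8 B=compute:t7 [load-bound]
step 9: C[8]=9 → dur=9, Σ=67 | A=compute:t8 B=idle [compute-only]

step 4: A=load:t4 B=compute:t3 [load-bound]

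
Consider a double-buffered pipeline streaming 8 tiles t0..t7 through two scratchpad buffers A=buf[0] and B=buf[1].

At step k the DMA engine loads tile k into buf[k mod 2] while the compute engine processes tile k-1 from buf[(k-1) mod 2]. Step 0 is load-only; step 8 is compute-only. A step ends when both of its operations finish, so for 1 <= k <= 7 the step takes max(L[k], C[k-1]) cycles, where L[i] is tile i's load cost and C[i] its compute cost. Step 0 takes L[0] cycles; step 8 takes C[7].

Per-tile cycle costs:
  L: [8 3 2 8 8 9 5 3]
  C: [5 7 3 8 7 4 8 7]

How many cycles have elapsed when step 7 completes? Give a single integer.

  0. 8=8c; end=8; A:t0 B:-
  1. max(3,5)=5c; end=13; A:t0 B:t1
  2. max(2,7)=7c; end=20; A:t2 B:t1
  3. max(8,3)=8c; end=28; A:t2 B:t3
  4. max(8,8)=8c; end=36; A:t4 B:t3
  5. max(9,7)=9c; end=45; A:t4 B:t5
  6. max(5,4)=5c; end=50; A:t6 B:t5
  7. max(3,8)=8c; end=58; A:t6 B:t7
  8. 7=7c; end=65; A:t6 B:t7

end_cycle[7] = 58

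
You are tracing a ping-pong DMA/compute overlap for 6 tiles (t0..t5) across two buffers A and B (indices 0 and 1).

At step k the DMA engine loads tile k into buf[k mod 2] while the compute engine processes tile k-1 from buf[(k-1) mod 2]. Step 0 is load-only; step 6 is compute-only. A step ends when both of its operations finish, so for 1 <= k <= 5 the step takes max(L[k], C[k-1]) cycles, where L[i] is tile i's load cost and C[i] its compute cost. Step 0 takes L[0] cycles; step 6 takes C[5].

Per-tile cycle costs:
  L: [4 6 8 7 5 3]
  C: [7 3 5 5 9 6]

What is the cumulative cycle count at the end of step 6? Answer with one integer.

  0. 4=4c; end=4; A:t0 B:-
  1. max(6,7)=7c; end=11; A:t0 B:t1
  2. max(8,3)=8c; end=19; A:t2 B:t1
  3. max(7,5)=7c; end=26; A:t2 B:t3
  4. max(5,5)=5c; end=31; A:t4 B:t3
  5. max(3,9)=9c; end=40; A:t4 B:t5
  6. 6=6c; end=46; A:t4 B:t5

end_cycle[6] = 46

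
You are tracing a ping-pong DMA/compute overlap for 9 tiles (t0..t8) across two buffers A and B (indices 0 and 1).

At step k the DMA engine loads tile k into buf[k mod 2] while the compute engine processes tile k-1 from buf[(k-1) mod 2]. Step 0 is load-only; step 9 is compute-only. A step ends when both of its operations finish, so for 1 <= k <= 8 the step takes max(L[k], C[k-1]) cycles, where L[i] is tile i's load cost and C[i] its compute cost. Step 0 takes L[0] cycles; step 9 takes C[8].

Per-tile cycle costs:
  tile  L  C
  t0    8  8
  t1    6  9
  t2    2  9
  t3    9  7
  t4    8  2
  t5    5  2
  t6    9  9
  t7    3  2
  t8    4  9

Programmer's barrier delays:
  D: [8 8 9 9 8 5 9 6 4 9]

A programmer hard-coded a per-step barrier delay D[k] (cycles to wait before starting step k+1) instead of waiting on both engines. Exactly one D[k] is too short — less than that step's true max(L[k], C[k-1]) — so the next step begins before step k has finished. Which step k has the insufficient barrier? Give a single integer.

hazard at step 7

k=0 barrier L[0]=8→8c, D[0]=8 ok
k=1 barrier max(L[1]=6,C[0]=8)→8c, D[1]=8 ok
k=2 barrier max(L[2]=2,C[1]=9)→9c, D[2]=9 ok
k=3 barrier max(L[3]=9,C[2]=9)→9c, D[3]=9 ok
k=4 barrier max(L[4]=8,C[3]=7)→8c, D[4]=8 ok
k=5 barrier max(L[5]=5,C[4]=2)→5c, D[5]=5 ok
k=6 barrier max(L[6]=9,C[5]=2)→9c, D[6]=9 ok
k=7 barrier max(L[7]=3,C[6]=9)→9c, D[7]=6 SHORT
k=8 barrier max(L[8]=4,C[7]=2)→4c, D[8]=4 ok
k=9 barrier C[8]=9→9c, D[9]=9 ok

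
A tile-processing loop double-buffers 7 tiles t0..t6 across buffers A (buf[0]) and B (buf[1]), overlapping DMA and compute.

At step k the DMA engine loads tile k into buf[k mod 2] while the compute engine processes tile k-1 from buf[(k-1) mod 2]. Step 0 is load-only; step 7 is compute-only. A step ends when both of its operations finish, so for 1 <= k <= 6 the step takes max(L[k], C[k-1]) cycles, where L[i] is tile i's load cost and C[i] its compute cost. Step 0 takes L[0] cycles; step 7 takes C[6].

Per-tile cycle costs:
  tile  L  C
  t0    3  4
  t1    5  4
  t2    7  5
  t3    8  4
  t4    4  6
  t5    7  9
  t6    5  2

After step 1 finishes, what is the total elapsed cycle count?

step 0: L[0]=3 → dur=3, Σ=3 | A=load:t0 B=idle [load-only]
step 1: L[1]=5 C[0]=4 → dur=5, Σ=8 | A=compute:t0 B=load:t1 [load-bound]
step 2: L[2]=7 C[1]=4 → dur=7, Σ=15 | A=load:t2 B=compute:t1 [load-bound]
step 3: L[3]=8 C[2]=5 → dur=8, Σ=23 | A=compute:t2 B=load:t3 [load-bound]
step 4: L[4]=4 C[3]=4 → dur=4, Σ=27 | A=load:t4 B=compute:t3 [tied]
step 5: L[5]=7 C[4]=6 → dur=7, Σ=34 | A=compute:t4 B=load:t5 [load-bound]
step 6: L[6]=5 C[5]=9 → dur=9, Σ=43 | A=load:t6 B=compute:t5 [compute-bound]
step 7: C[6]=2 → dur=2, Σ=45 | A=compute:t6 B=idle [compute-only]

end_cycle[1] = 8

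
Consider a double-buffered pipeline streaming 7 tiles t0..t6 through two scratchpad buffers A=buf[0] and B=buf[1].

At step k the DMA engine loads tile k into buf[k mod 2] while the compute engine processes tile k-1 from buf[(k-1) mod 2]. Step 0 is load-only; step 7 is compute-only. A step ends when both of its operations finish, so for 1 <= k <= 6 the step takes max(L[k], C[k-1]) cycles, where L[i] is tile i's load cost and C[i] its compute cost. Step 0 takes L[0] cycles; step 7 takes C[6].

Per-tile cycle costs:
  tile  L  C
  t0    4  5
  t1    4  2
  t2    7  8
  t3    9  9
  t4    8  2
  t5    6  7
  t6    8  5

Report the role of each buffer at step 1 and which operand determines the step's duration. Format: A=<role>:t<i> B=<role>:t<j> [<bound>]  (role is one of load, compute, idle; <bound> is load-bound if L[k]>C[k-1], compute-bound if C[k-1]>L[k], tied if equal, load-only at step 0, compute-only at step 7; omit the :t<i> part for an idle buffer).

[0] DMA t0→A (4c) ∥ CU idle ⇒ 4c, clock 4
[1] DMA t1→B (4c) ∥ CU A:t0 (5c) ⇒ 5c, clock 9
[2] DMA t2→A (7c) ∥ CU B:t1 (2c) ⇒ 7c, clock 16
[3] DMA t3→B (9c) ∥ CU A:t2 (8c) ⇒ 9c, clock 25
[4] DMA t4→A (8c) ∥ CU B:t3 (9c) ⇒ 9c, clock 34
[5] DMA t5→B (6c) ∥ CU A:t4 (2c) ⇒ 6c, clock 40
[6] DMA t6→A (8c) ∥ CU B:t5 (7c) ⇒ 8c, clock 48
[7] DMA idle ∥ CU A:t6 (5c) ⇒ 5c, clock 53

step 1: A=compute:t0 B=load:t1 [compute-bound]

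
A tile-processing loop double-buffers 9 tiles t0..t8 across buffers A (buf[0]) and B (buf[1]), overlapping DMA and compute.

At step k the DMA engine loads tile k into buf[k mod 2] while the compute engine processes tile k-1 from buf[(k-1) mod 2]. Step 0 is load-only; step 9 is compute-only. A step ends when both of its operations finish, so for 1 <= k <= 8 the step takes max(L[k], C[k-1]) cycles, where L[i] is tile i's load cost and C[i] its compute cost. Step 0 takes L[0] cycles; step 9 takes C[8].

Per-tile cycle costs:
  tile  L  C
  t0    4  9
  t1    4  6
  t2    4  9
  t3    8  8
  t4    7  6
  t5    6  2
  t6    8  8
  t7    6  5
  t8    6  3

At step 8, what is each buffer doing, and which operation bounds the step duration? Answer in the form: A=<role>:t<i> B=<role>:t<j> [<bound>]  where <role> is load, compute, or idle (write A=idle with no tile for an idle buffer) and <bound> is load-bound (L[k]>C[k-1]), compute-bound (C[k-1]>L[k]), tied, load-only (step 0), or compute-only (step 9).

step 8: A=load:t8 B=compute:t7 [load-bound]

[0] DMA t0→A (4c) ∥ CU idle ⇒ 4c, clock 4
[1] DMA t1→B (4c) ∥ CU A:t0 (9c) ⇒ 9c, clock 13
[2] DMA t2→A (4c) ∥ CU B:t1 (6c) ⇒ 6c, clock 19
[3] DMA t3→B (8c) ∥ CU A:t2 (9c) ⇒ 9c, clock 28
[4] DMA t4→A (7c) ∥ CU B:t3 (8c) ⇒ 8c, clock 36
[5] DMA t5→B (6c) ∥ CU A:t4 (6c) ⇒ 6c, clock 42
[6] DMA t6→A (8c) ∥ CU B:t5 (2c) ⇒ 8c, clock 50
[7] DMA t7→B (6c) ∥ CU A:t6 (8c) ⇒ 8c, clock 58
[8] DMA t8→A (6c) ∥ CU B:t7 (5c) ⇒ 6c, clock 64
[9] DMA idle ∥ CU A:t8 (3c) ⇒ 3c, clock 67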